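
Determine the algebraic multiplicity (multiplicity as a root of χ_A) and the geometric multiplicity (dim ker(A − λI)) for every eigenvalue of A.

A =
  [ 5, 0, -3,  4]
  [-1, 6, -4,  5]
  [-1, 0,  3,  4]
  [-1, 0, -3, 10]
λ = 6: alg = 4, geom = 2

Step 1 — factor the characteristic polynomial to read off the algebraic multiplicities:
  χ_A(x) = (x - 6)^4

Step 2 — compute geometric multiplicities via the rank-nullity identity g(λ) = n − rank(A − λI):
  rank(A − (6)·I) = 2, so dim ker(A − (6)·I) = n − 2 = 2

Summary:
  λ = 6: algebraic multiplicity = 4, geometric multiplicity = 2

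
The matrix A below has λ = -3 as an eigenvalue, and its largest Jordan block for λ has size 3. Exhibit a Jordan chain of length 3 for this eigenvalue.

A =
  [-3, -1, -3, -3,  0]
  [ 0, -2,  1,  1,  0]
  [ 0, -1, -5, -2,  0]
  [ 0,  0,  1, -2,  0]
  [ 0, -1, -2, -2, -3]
A Jordan chain for λ = -3 of length 3:
v_1 = (2, 0, 1, -1, 1)ᵀ
v_2 = (-1, 1, -1, 0, -1)ᵀ
v_3 = (0, 1, 0, 0, 0)ᵀ

Let N = A − (-3)·I. We want v_3 with N^3 v_3 = 0 but N^2 v_3 ≠ 0; then v_{j-1} := N · v_j for j = 3, …, 2.

Pick v_3 = (0, 1, 0, 0, 0)ᵀ.
Then v_2 = N · v_3 = (-1, 1, -1, 0, -1)ᵀ.
Then v_1 = N · v_2 = (2, 0, 1, -1, 1)ᵀ.

Sanity check: (A − (-3)·I) v_1 = (0, 0, 0, 0, 0)ᵀ = 0. ✓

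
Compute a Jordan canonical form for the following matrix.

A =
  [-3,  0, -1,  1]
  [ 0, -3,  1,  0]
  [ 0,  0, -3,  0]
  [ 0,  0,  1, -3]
J_3(-3) ⊕ J_1(-3)

The characteristic polynomial is
  det(x·I − A) = x^4 + 12*x^3 + 54*x^2 + 108*x + 81 = (x + 3)^4

Eigenvalues and multiplicities (the geometric multiplicity of λ is n − rank(A − λI), which equals the number of Jordan blocks for λ):
  λ = -3: algebraic multiplicity = 4, geometric multiplicity = 2

Determining the block sizes for each eigenvalue:
  λ = -3: with am = 4 and gm = 2, the partition is not yet determined (e.g. several partitions of 4 into 2 parts exist). Let N = A − (-3)·I. Computing rank(N^1) = 2, rank(N^2) = 1, rank(N^3) = 0; the number of blocks of size ≥ j is rank(N^{j−1}) − rank(N^j), giving [2, 1, 1]. So we have 1 block(s) of size 3, 1 block(s) of size 1 → block sizes [3, 1]

Assembling the blocks gives a Jordan form
J =
  [-3,  1,  0,  0]
  [ 0, -3,  1,  0]
  [ 0,  0, -3,  0]
  [ 0,  0,  0, -3]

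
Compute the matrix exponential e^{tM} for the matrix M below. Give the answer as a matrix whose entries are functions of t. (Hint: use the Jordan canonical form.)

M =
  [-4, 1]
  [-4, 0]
e^{tM} =
  [-2*t*exp(-2*t) + exp(-2*t), t*exp(-2*t)]
  [-4*t*exp(-2*t), 2*t*exp(-2*t) + exp(-2*t)]

Strategy: write M = P · J · P⁻¹ where J is a Jordan canonical form, so e^{tM} = P · e^{tJ} · P⁻¹, and e^{tJ} can be computed block-by-block.

M has Jordan form
J =
  [-2,  1]
  [ 0, -2]
(up to reordering of blocks).

Per-block formulas:
  For a 2×2 Jordan block J_2(-2): exp(t · J_2(-2)) = e^(-2t)·(I + t·N), where N is the 2×2 nilpotent shift.

After assembling e^{tJ} and conjugating by P, we get:

e^{tM} =
  [-2*t*exp(-2*t) + exp(-2*t), t*exp(-2*t)]
  [-4*t*exp(-2*t), 2*t*exp(-2*t) + exp(-2*t)]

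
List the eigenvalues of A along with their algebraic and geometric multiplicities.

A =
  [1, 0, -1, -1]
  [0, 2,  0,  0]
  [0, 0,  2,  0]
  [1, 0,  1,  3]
λ = 2: alg = 4, geom = 3

Step 1 — factor the characteristic polynomial to read off the algebraic multiplicities:
  χ_A(x) = (x - 2)^4

Step 2 — compute geometric multiplicities via the rank-nullity identity g(λ) = n − rank(A − λI):
  rank(A − (2)·I) = 1, so dim ker(A − (2)·I) = n − 1 = 3

Summary:
  λ = 2: algebraic multiplicity = 4, geometric multiplicity = 3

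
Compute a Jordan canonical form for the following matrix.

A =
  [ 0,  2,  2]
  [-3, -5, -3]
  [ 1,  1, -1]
J_2(-2) ⊕ J_1(-2)

The characteristic polynomial is
  det(x·I − A) = x^3 + 6*x^2 + 12*x + 8 = (x + 2)^3

Eigenvalues and multiplicities (the geometric multiplicity of λ is n − rank(A − λI), which equals the number of Jordan blocks for λ):
  λ = -2: algebraic multiplicity = 3, geometric multiplicity = 2

Determining the block sizes for each eigenvalue:
  λ = -2: 2 blocks summing to 3 forces exactly one block of size 2 and the rest size 1 → block sizes [2, 1]

Assembling the blocks gives a Jordan form
J =
  [-2,  1,  0]
  [ 0, -2,  0]
  [ 0,  0, -2]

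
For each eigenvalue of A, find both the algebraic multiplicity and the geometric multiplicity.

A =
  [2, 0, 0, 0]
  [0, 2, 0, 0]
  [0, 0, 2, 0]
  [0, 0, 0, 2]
λ = 2: alg = 4, geom = 4

Step 1 — factor the characteristic polynomial to read off the algebraic multiplicities:
  χ_A(x) = (x - 2)^4

Step 2 — compute geometric multiplicities via the rank-nullity identity g(λ) = n − rank(A − λI):
  rank(A − (2)·I) = 0, so dim ker(A − (2)·I) = n − 0 = 4

Summary:
  λ = 2: algebraic multiplicity = 4, geometric multiplicity = 4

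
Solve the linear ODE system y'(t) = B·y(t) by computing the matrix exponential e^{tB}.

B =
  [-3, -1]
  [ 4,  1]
e^{tB} =
  [-2*t*exp(-t) + exp(-t), -t*exp(-t)]
  [4*t*exp(-t), 2*t*exp(-t) + exp(-t)]

Strategy: write B = P · J · P⁻¹ where J is a Jordan canonical form, so e^{tB} = P · e^{tJ} · P⁻¹, and e^{tJ} can be computed block-by-block.

B has Jordan form
J =
  [-1,  1]
  [ 0, -1]
(up to reordering of blocks).

Per-block formulas:
  For a 2×2 Jordan block J_2(-1): exp(t · J_2(-1)) = e^(-1t)·(I + t·N), where N is the 2×2 nilpotent shift.

After assembling e^{tJ} and conjugating by P, we get:

e^{tB} =
  [-2*t*exp(-t) + exp(-t), -t*exp(-t)]
  [4*t*exp(-t), 2*t*exp(-t) + exp(-t)]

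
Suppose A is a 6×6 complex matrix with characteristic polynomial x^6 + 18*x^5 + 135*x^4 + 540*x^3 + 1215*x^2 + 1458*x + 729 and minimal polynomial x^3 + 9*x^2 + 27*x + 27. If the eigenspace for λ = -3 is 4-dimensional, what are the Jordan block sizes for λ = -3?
Block sizes for λ = -3: [3, 1, 1, 1]

Step 1 — from the characteristic polynomial, algebraic multiplicity of λ = -3 is 6. From dim ker(A − (-3)·I) = 4, there are exactly 4 Jordan blocks for λ = -3.
Step 2 — from the minimal polynomial, the factor (x + 3)^3 tells us the largest block for λ = -3 has size 3.
Step 3 — with total size 6, 4 blocks, and largest block 3, the block sizes (in nonincreasing order) are [3, 1, 1, 1].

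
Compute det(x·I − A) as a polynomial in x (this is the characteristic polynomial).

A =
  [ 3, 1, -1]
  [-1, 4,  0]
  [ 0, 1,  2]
x^3 - 9*x^2 + 27*x - 27

Expanding det(x·I − A) (e.g. by cofactor expansion or by noting that A is similar to its Jordan form J, which has the same characteristic polynomial as A) gives
  χ_A(x) = x^3 - 9*x^2 + 27*x - 27
which factors as (x - 3)^3. The eigenvalues (with algebraic multiplicities) are λ = 3 with multiplicity 3.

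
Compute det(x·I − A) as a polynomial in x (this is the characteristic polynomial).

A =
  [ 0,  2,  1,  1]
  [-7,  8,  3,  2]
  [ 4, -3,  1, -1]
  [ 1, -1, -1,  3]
x^4 - 12*x^3 + 54*x^2 - 108*x + 81

Expanding det(x·I − A) (e.g. by cofactor expansion or by noting that A is similar to its Jordan form J, which has the same characteristic polynomial as A) gives
  χ_A(x) = x^4 - 12*x^3 + 54*x^2 - 108*x + 81
which factors as (x - 3)^4. The eigenvalues (with algebraic multiplicities) are λ = 3 with multiplicity 4.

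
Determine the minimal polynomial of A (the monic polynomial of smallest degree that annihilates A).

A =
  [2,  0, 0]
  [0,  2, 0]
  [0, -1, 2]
x^2 - 4*x + 4

The characteristic polynomial is χ_A(x) = (x - 2)^3, so the eigenvalues are known. The minimal polynomial is
  m_A(x) = Π_λ (x − λ)^{k_λ}
where k_λ is the size of the *largest* Jordan block for λ (equivalently, the smallest k with (A − λI)^k v = 0 for every generalised eigenvector v of λ).

  λ = 2: largest Jordan block has size 2, contributing (x − 2)^2

So m_A(x) = (x - 2)^2 = x^2 - 4*x + 4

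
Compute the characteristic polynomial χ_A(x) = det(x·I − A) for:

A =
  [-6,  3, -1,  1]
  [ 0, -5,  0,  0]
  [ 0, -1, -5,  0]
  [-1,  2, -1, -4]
x^4 + 20*x^3 + 150*x^2 + 500*x + 625

Expanding det(x·I − A) (e.g. by cofactor expansion or by noting that A is similar to its Jordan form J, which has the same characteristic polynomial as A) gives
  χ_A(x) = x^4 + 20*x^3 + 150*x^2 + 500*x + 625
which factors as (x + 5)^4. The eigenvalues (with algebraic multiplicities) are λ = -5 with multiplicity 4.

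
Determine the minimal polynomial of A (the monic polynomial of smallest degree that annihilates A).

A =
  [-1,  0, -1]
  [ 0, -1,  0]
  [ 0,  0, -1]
x^2 + 2*x + 1

The characteristic polynomial is χ_A(x) = (x + 1)^3, so the eigenvalues are known. The minimal polynomial is
  m_A(x) = Π_λ (x − λ)^{k_λ}
where k_λ is the size of the *largest* Jordan block for λ (equivalently, the smallest k with (A − λI)^k v = 0 for every generalised eigenvector v of λ).

  λ = -1: largest Jordan block has size 2, contributing (x + 1)^2

So m_A(x) = (x + 1)^2 = x^2 + 2*x + 1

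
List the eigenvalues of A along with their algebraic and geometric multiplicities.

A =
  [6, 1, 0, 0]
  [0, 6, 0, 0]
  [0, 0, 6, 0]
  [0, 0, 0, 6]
λ = 6: alg = 4, geom = 3

Step 1 — factor the characteristic polynomial to read off the algebraic multiplicities:
  χ_A(x) = (x - 6)^4

Step 2 — compute geometric multiplicities via the rank-nullity identity g(λ) = n − rank(A − λI):
  rank(A − (6)·I) = 1, so dim ker(A − (6)·I) = n − 1 = 3

Summary:
  λ = 6: algebraic multiplicity = 4, geometric multiplicity = 3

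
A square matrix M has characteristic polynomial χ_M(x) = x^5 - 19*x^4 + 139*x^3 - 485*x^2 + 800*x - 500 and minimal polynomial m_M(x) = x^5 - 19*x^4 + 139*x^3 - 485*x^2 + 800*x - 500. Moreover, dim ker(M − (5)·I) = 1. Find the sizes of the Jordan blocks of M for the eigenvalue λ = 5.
Block sizes for λ = 5: [3]

Step 1 — from the characteristic polynomial, algebraic multiplicity of λ = 5 is 3. From dim ker(M − (5)·I) = 1, there are exactly 1 Jordan blocks for λ = 5.
Step 2 — from the minimal polynomial, the factor (x − 5)^3 tells us the largest block for λ = 5 has size 3.
Step 3 — with total size 3, 1 blocks, and largest block 3, the block sizes (in nonincreasing order) are [3].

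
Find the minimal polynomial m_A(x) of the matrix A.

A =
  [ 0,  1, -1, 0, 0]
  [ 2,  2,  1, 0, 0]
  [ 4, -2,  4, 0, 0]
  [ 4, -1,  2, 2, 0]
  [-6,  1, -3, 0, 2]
x^3 - 6*x^2 + 12*x - 8

The characteristic polynomial is χ_A(x) = (x - 2)^5, so the eigenvalues are known. The minimal polynomial is
  m_A(x) = Π_λ (x − λ)^{k_λ}
where k_λ is the size of the *largest* Jordan block for λ (equivalently, the smallest k with (A − λI)^k v = 0 for every generalised eigenvector v of λ).

  λ = 2: largest Jordan block has size 3, contributing (x − 2)^3

So m_A(x) = (x - 2)^3 = x^3 - 6*x^2 + 12*x - 8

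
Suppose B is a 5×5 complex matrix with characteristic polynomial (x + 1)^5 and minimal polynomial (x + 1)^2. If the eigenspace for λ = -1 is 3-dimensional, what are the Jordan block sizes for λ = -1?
Block sizes for λ = -1: [2, 2, 1]

Step 1 — from the characteristic polynomial, algebraic multiplicity of λ = -1 is 5. From dim ker(B − (-1)·I) = 3, there are exactly 3 Jordan blocks for λ = -1.
Step 2 — from the minimal polynomial, the factor (x + 1)^2 tells us the largest block for λ = -1 has size 2.
Step 3 — with total size 5, 3 blocks, and largest block 2, the block sizes (in nonincreasing order) are [2, 2, 1].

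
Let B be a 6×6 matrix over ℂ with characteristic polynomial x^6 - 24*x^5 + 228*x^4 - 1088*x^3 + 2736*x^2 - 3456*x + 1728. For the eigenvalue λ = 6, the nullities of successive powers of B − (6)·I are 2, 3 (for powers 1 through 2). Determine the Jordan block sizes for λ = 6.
Block sizes for λ = 6: [2, 1]

From the dimensions of kernels of powers, the number of Jordan blocks of size at least j is d_j − d_{j−1} where d_j = dim ker(N^j) (with d_0 = 0). Computing the differences gives [2, 1].
The number of blocks of size exactly k is (#blocks of size ≥ k) − (#blocks of size ≥ k + 1), so the partition is: 1 block(s) of size 1, 1 block(s) of size 2.
In nonincreasing order the block sizes are [2, 1].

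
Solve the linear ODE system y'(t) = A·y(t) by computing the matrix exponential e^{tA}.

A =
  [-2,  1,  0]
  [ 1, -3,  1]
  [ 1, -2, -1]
e^{tA} =
  [t^2*exp(-2*t)/2 + exp(-2*t), -t^2*exp(-2*t)/2 + t*exp(-2*t), t^2*exp(-2*t)/2]
  [t*exp(-2*t), -t*exp(-2*t) + exp(-2*t), t*exp(-2*t)]
  [-t^2*exp(-2*t)/2 + t*exp(-2*t), t^2*exp(-2*t)/2 - 2*t*exp(-2*t), -t^2*exp(-2*t)/2 + t*exp(-2*t) + exp(-2*t)]

Strategy: write A = P · J · P⁻¹ where J is a Jordan canonical form, so e^{tA} = P · e^{tJ} · P⁻¹, and e^{tJ} can be computed block-by-block.

A has Jordan form
J =
  [-2,  1,  0]
  [ 0, -2,  1]
  [ 0,  0, -2]
(up to reordering of blocks).

Per-block formulas:
  For a 3×3 Jordan block J_3(-2): exp(t · J_3(-2)) = e^(-2t)·(I + t·N + (t^2/2)·N^2), where N is the 3×3 nilpotent shift.

After assembling e^{tJ} and conjugating by P, we get:

e^{tA} =
  [t^2*exp(-2*t)/2 + exp(-2*t), -t^2*exp(-2*t)/2 + t*exp(-2*t), t^2*exp(-2*t)/2]
  [t*exp(-2*t), -t*exp(-2*t) + exp(-2*t), t*exp(-2*t)]
  [-t^2*exp(-2*t)/2 + t*exp(-2*t), t^2*exp(-2*t)/2 - 2*t*exp(-2*t), -t^2*exp(-2*t)/2 + t*exp(-2*t) + exp(-2*t)]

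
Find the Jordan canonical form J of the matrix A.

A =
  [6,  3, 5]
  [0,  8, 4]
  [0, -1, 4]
J_3(6)

The characteristic polynomial is
  det(x·I − A) = x^3 - 18*x^2 + 108*x - 216 = (x - 6)^3

Eigenvalues and multiplicities (the geometric multiplicity of λ is n − rank(A − λI), which equals the number of Jordan blocks for λ):
  λ = 6: algebraic multiplicity = 3, geometric multiplicity = 1

Determining the block sizes for each eigenvalue:
  λ = 6: one block (gm = 1), so the single block has size am = 3 → block sizes [3]

Assembling the blocks gives a Jordan form
J =
  [6, 1, 0]
  [0, 6, 1]
  [0, 0, 6]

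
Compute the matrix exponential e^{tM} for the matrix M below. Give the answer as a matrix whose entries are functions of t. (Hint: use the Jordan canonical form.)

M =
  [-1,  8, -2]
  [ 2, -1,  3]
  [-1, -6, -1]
e^{tM} =
  [9*t^2*exp(-t) + exp(-t), 6*t^2*exp(-t) + 8*t*exp(-t), 12*t^2*exp(-t) - 2*t*exp(-t)]
  [-3*t^2*exp(-t)/2 + 2*t*exp(-t), -t^2*exp(-t) + exp(-t), -2*t^2*exp(-t) + 3*t*exp(-t)]
  [-6*t^2*exp(-t) - t*exp(-t), -4*t^2*exp(-t) - 6*t*exp(-t), -8*t^2*exp(-t) + exp(-t)]

Strategy: write M = P · J · P⁻¹ where J is a Jordan canonical form, so e^{tM} = P · e^{tJ} · P⁻¹, and e^{tJ} can be computed block-by-block.

M has Jordan form
J =
  [-1,  1,  0]
  [ 0, -1,  1]
  [ 0,  0, -1]
(up to reordering of blocks).

Per-block formulas:
  For a 3×3 Jordan block J_3(-1): exp(t · J_3(-1)) = e^(-1t)·(I + t·N + (t^2/2)·N^2), where N is the 3×3 nilpotent shift.

After assembling e^{tJ} and conjugating by P, we get:

e^{tM} =
  [9*t^2*exp(-t) + exp(-t), 6*t^2*exp(-t) + 8*t*exp(-t), 12*t^2*exp(-t) - 2*t*exp(-t)]
  [-3*t^2*exp(-t)/2 + 2*t*exp(-t), -t^2*exp(-t) + exp(-t), -2*t^2*exp(-t) + 3*t*exp(-t)]
  [-6*t^2*exp(-t) - t*exp(-t), -4*t^2*exp(-t) - 6*t*exp(-t), -8*t^2*exp(-t) + exp(-t)]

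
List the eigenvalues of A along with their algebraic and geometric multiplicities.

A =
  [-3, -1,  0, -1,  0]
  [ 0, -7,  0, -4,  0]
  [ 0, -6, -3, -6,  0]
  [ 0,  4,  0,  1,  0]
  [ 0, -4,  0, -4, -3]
λ = -3: alg = 5, geom = 4

Step 1 — factor the characteristic polynomial to read off the algebraic multiplicities:
  χ_A(x) = (x + 3)^5

Step 2 — compute geometric multiplicities via the rank-nullity identity g(λ) = n − rank(A − λI):
  rank(A − (-3)·I) = 1, so dim ker(A − (-3)·I) = n − 1 = 4

Summary:
  λ = -3: algebraic multiplicity = 5, geometric multiplicity = 4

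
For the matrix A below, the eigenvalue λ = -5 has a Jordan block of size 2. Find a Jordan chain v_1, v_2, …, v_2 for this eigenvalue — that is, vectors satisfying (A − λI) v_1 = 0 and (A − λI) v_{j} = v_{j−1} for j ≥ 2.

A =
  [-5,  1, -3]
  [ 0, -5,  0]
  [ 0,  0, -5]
A Jordan chain for λ = -5 of length 2:
v_1 = (1, 0, 0)ᵀ
v_2 = (0, 1, 0)ᵀ

Let N = A − (-5)·I. We want v_2 with N^2 v_2 = 0 but N^1 v_2 ≠ 0; then v_{j-1} := N · v_j for j = 2, …, 2.

Pick v_2 = (0, 1, 0)ᵀ.
Then v_1 = N · v_2 = (1, 0, 0)ᵀ.

Sanity check: (A − (-5)·I) v_1 = (0, 0, 0)ᵀ = 0. ✓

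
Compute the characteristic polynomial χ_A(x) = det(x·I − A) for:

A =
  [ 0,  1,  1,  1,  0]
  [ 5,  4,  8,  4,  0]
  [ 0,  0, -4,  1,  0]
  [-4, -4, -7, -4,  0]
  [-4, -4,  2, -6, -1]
x^5 + 5*x^4 + 10*x^3 + 10*x^2 + 5*x + 1

Expanding det(x·I − A) (e.g. by cofactor expansion or by noting that A is similar to its Jordan form J, which has the same characteristic polynomial as A) gives
  χ_A(x) = x^5 + 5*x^4 + 10*x^3 + 10*x^2 + 5*x + 1
which factors as (x + 1)^5. The eigenvalues (with algebraic multiplicities) are λ = -1 with multiplicity 5.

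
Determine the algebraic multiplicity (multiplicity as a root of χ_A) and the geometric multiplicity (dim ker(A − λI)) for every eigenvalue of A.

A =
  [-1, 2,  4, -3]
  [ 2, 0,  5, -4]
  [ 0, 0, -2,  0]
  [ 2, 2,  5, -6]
λ = -3: alg = 1, geom = 1; λ = -2: alg = 3, geom = 2

Step 1 — factor the characteristic polynomial to read off the algebraic multiplicities:
  χ_A(x) = (x + 2)^3*(x + 3)

Step 2 — compute geometric multiplicities via the rank-nullity identity g(λ) = n − rank(A − λI):
  rank(A − (-3)·I) = 3, so dim ker(A − (-3)·I) = n − 3 = 1
  rank(A − (-2)·I) = 2, so dim ker(A − (-2)·I) = n − 2 = 2

Summary:
  λ = -3: algebraic multiplicity = 1, geometric multiplicity = 1
  λ = -2: algebraic multiplicity = 3, geometric multiplicity = 2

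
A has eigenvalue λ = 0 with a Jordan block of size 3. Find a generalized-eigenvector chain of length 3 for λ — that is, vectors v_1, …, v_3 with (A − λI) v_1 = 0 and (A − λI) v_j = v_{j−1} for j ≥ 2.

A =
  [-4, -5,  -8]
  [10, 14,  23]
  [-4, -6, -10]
A Jordan chain for λ = 0 of length 3:
v_1 = (-2, 8, -4)ᵀ
v_2 = (-4, 10, -4)ᵀ
v_3 = (1, 0, 0)ᵀ

Let N = A − (0)·I. We want v_3 with N^3 v_3 = 0 but N^2 v_3 ≠ 0; then v_{j-1} := N · v_j for j = 3, …, 2.

Pick v_3 = (1, 0, 0)ᵀ.
Then v_2 = N · v_3 = (-4, 10, -4)ᵀ.
Then v_1 = N · v_2 = (-2, 8, -4)ᵀ.

Sanity check: (A − (0)·I) v_1 = (0, 0, 0)ᵀ = 0. ✓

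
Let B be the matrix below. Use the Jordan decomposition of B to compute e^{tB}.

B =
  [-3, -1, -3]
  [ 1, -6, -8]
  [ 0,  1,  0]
e^{tB} =
  [-t^2*exp(-3*t)/2 + exp(-3*t), -t*exp(-3*t), -t^2*exp(-3*t)/2 - 3*t*exp(-3*t)]
  [-3*t^2*exp(-3*t)/2 + t*exp(-3*t), -3*t*exp(-3*t) + exp(-3*t), -3*t^2*exp(-3*t)/2 - 8*t*exp(-3*t)]
  [t^2*exp(-3*t)/2, t*exp(-3*t), t^2*exp(-3*t)/2 + 3*t*exp(-3*t) + exp(-3*t)]

Strategy: write B = P · J · P⁻¹ where J is a Jordan canonical form, so e^{tB} = P · e^{tJ} · P⁻¹, and e^{tJ} can be computed block-by-block.

B has Jordan form
J =
  [-3,  1,  0]
  [ 0, -3,  1]
  [ 0,  0, -3]
(up to reordering of blocks).

Per-block formulas:
  For a 3×3 Jordan block J_3(-3): exp(t · J_3(-3)) = e^(-3t)·(I + t·N + (t^2/2)·N^2), where N is the 3×3 nilpotent shift.

After assembling e^{tJ} and conjugating by P, we get:

e^{tB} =
  [-t^2*exp(-3*t)/2 + exp(-3*t), -t*exp(-3*t), -t^2*exp(-3*t)/2 - 3*t*exp(-3*t)]
  [-3*t^2*exp(-3*t)/2 + t*exp(-3*t), -3*t*exp(-3*t) + exp(-3*t), -3*t^2*exp(-3*t)/2 - 8*t*exp(-3*t)]
  [t^2*exp(-3*t)/2, t*exp(-3*t), t^2*exp(-3*t)/2 + 3*t*exp(-3*t) + exp(-3*t)]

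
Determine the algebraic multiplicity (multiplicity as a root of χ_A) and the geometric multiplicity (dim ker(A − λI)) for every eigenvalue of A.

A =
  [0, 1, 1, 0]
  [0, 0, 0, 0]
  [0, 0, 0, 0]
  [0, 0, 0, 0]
λ = 0: alg = 4, geom = 3

Step 1 — factor the characteristic polynomial to read off the algebraic multiplicities:
  χ_A(x) = x^4

Step 2 — compute geometric multiplicities via the rank-nullity identity g(λ) = n − rank(A − λI):
  rank(A − (0)·I) = 1, so dim ker(A − (0)·I) = n − 1 = 3

Summary:
  λ = 0: algebraic multiplicity = 4, geometric multiplicity = 3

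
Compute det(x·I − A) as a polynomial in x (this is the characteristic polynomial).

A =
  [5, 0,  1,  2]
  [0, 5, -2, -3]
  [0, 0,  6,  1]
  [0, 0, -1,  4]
x^4 - 20*x^3 + 150*x^2 - 500*x + 625

Expanding det(x·I − A) (e.g. by cofactor expansion or by noting that A is similar to its Jordan form J, which has the same characteristic polynomial as A) gives
  χ_A(x) = x^4 - 20*x^3 + 150*x^2 - 500*x + 625
which factors as (x - 5)^4. The eigenvalues (with algebraic multiplicities) are λ = 5 with multiplicity 4.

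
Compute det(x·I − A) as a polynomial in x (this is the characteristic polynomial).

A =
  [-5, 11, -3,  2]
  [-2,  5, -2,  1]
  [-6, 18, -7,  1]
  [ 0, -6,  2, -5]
x^4 + 12*x^3 + 54*x^2 + 108*x + 81

Expanding det(x·I − A) (e.g. by cofactor expansion or by noting that A is similar to its Jordan form J, which has the same characteristic polynomial as A) gives
  χ_A(x) = x^4 + 12*x^3 + 54*x^2 + 108*x + 81
which factors as (x + 3)^4. The eigenvalues (with algebraic multiplicities) are λ = -3 with multiplicity 4.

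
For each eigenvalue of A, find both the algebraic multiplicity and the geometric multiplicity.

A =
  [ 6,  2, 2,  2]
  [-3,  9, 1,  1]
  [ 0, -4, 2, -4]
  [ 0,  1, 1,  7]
λ = 6: alg = 4, geom = 2

Step 1 — factor the characteristic polynomial to read off the algebraic multiplicities:
  χ_A(x) = (x - 6)^4

Step 2 — compute geometric multiplicities via the rank-nullity identity g(λ) = n − rank(A − λI):
  rank(A − (6)·I) = 2, so dim ker(A − (6)·I) = n − 2 = 2

Summary:
  λ = 6: algebraic multiplicity = 4, geometric multiplicity = 2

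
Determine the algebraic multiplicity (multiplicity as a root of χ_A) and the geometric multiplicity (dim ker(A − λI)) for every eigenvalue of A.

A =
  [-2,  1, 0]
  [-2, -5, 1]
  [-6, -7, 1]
λ = -2: alg = 3, geom = 1

Step 1 — factor the characteristic polynomial to read off the algebraic multiplicities:
  χ_A(x) = (x + 2)^3

Step 2 — compute geometric multiplicities via the rank-nullity identity g(λ) = n − rank(A − λI):
  rank(A − (-2)·I) = 2, so dim ker(A − (-2)·I) = n − 2 = 1

Summary:
  λ = -2: algebraic multiplicity = 3, geometric multiplicity = 1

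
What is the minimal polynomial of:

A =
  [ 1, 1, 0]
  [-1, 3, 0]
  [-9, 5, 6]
x^3 - 10*x^2 + 28*x - 24

The characteristic polynomial is χ_A(x) = (x - 6)*(x - 2)^2, so the eigenvalues are known. The minimal polynomial is
  m_A(x) = Π_λ (x − λ)^{k_λ}
where k_λ is the size of the *largest* Jordan block for λ (equivalently, the smallest k with (A − λI)^k v = 0 for every generalised eigenvector v of λ).

  λ = 2: largest Jordan block has size 2, contributing (x − 2)^2
  λ = 6: largest Jordan block has size 1, contributing (x − 6)

So m_A(x) = (x - 6)*(x - 2)^2 = x^3 - 10*x^2 + 28*x - 24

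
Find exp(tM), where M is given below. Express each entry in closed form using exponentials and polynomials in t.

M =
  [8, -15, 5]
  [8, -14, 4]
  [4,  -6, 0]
e^{tM} =
  [10*t*exp(-2*t) + exp(-2*t), -15*t*exp(-2*t), 5*t*exp(-2*t)]
  [8*t*exp(-2*t), -12*t*exp(-2*t) + exp(-2*t), 4*t*exp(-2*t)]
  [4*t*exp(-2*t), -6*t*exp(-2*t), 2*t*exp(-2*t) + exp(-2*t)]

Strategy: write M = P · J · P⁻¹ where J is a Jordan canonical form, so e^{tM} = P · e^{tJ} · P⁻¹, and e^{tJ} can be computed block-by-block.

M has Jordan form
J =
  [-2,  1,  0]
  [ 0, -2,  0]
  [ 0,  0, -2]
(up to reordering of blocks).

Per-block formulas:
  For a 2×2 Jordan block J_2(-2): exp(t · J_2(-2)) = e^(-2t)·(I + t·N), where N is the 2×2 nilpotent shift.
  For a 1×1 block at λ = -2: exp(t · [-2]) = [e^(-2t)].

After assembling e^{tJ} and conjugating by P, we get:

e^{tM} =
  [10*t*exp(-2*t) + exp(-2*t), -15*t*exp(-2*t), 5*t*exp(-2*t)]
  [8*t*exp(-2*t), -12*t*exp(-2*t) + exp(-2*t), 4*t*exp(-2*t)]
  [4*t*exp(-2*t), -6*t*exp(-2*t), 2*t*exp(-2*t) + exp(-2*t)]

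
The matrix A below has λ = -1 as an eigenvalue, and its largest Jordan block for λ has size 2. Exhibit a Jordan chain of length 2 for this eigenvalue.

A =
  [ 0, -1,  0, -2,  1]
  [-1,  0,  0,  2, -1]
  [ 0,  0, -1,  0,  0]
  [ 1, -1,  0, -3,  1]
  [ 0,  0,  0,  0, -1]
A Jordan chain for λ = -1 of length 2:
v_1 = (1, -1, 0, 1, 0)ᵀ
v_2 = (1, 0, 0, 0, 0)ᵀ

Let N = A − (-1)·I. We want v_2 with N^2 v_2 = 0 but N^1 v_2 ≠ 0; then v_{j-1} := N · v_j for j = 2, …, 2.

Pick v_2 = (1, 0, 0, 0, 0)ᵀ.
Then v_1 = N · v_2 = (1, -1, 0, 1, 0)ᵀ.

Sanity check: (A − (-1)·I) v_1 = (0, 0, 0, 0, 0)ᵀ = 0. ✓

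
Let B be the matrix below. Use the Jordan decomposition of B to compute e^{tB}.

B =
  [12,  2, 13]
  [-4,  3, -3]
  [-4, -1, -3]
e^{tB} =
  [2*t^2*exp(4*t) + 8*t*exp(4*t) + exp(4*t), t^2*exp(4*t)/2 + 2*t*exp(4*t), 7*t^2*exp(4*t)/2 + 13*t*exp(4*t)]
  [-8*t^2*exp(4*t) - 4*t*exp(4*t), -2*t^2*exp(4*t) - t*exp(4*t) + exp(4*t), -14*t^2*exp(4*t) - 3*t*exp(4*t)]
  [-4*t*exp(4*t), -t*exp(4*t), -7*t*exp(4*t) + exp(4*t)]

Strategy: write B = P · J · P⁻¹ where J is a Jordan canonical form, so e^{tB} = P · e^{tJ} · P⁻¹, and e^{tJ} can be computed block-by-block.

B has Jordan form
J =
  [4, 1, 0]
  [0, 4, 1]
  [0, 0, 4]
(up to reordering of blocks).

Per-block formulas:
  For a 3×3 Jordan block J_3(4): exp(t · J_3(4)) = e^(4t)·(I + t·N + (t^2/2)·N^2), where N is the 3×3 nilpotent shift.

After assembling e^{tJ} and conjugating by P, we get:

e^{tB} =
  [2*t^2*exp(4*t) + 8*t*exp(4*t) + exp(4*t), t^2*exp(4*t)/2 + 2*t*exp(4*t), 7*t^2*exp(4*t)/2 + 13*t*exp(4*t)]
  [-8*t^2*exp(4*t) - 4*t*exp(4*t), -2*t^2*exp(4*t) - t*exp(4*t) + exp(4*t), -14*t^2*exp(4*t) - 3*t*exp(4*t)]
  [-4*t*exp(4*t), -t*exp(4*t), -7*t*exp(4*t) + exp(4*t)]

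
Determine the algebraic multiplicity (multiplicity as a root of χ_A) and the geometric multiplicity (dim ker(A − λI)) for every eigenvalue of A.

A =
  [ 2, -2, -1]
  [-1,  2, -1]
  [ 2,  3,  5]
λ = 3: alg = 3, geom = 1

Step 1 — factor the characteristic polynomial to read off the algebraic multiplicities:
  χ_A(x) = (x - 3)^3

Step 2 — compute geometric multiplicities via the rank-nullity identity g(λ) = n − rank(A − λI):
  rank(A − (3)·I) = 2, so dim ker(A − (3)·I) = n − 2 = 1

Summary:
  λ = 3: algebraic multiplicity = 3, geometric multiplicity = 1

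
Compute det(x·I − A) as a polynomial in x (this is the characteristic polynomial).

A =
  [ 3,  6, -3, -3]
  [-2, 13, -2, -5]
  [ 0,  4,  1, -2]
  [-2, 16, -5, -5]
x^4 - 12*x^3 + 54*x^2 - 108*x + 81

Expanding det(x·I − A) (e.g. by cofactor expansion or by noting that A is similar to its Jordan form J, which has the same characteristic polynomial as A) gives
  χ_A(x) = x^4 - 12*x^3 + 54*x^2 - 108*x + 81
which factors as (x - 3)^4. The eigenvalues (with algebraic multiplicities) are λ = 3 with multiplicity 4.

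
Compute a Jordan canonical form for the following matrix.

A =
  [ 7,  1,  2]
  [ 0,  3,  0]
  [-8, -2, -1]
J_2(3) ⊕ J_1(3)

The characteristic polynomial is
  det(x·I − A) = x^3 - 9*x^2 + 27*x - 27 = (x - 3)^3

Eigenvalues and multiplicities (the geometric multiplicity of λ is n − rank(A − λI), which equals the number of Jordan blocks for λ):
  λ = 3: algebraic multiplicity = 3, geometric multiplicity = 2

Determining the block sizes for each eigenvalue:
  λ = 3: 2 blocks summing to 3 forces exactly one block of size 2 and the rest size 1 → block sizes [2, 1]

Assembling the blocks gives a Jordan form
J =
  [3, 1, 0]
  [0, 3, 0]
  [0, 0, 3]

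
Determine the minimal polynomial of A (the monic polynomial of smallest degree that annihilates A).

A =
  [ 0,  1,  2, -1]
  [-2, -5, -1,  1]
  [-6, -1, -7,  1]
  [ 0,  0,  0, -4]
x^3 + 12*x^2 + 48*x + 64

The characteristic polynomial is χ_A(x) = (x + 4)^4, so the eigenvalues are known. The minimal polynomial is
  m_A(x) = Π_λ (x − λ)^{k_λ}
where k_λ is the size of the *largest* Jordan block for λ (equivalently, the smallest k with (A − λI)^k v = 0 for every generalised eigenvector v of λ).

  λ = -4: largest Jordan block has size 3, contributing (x + 4)^3

So m_A(x) = (x + 4)^3 = x^3 + 12*x^2 + 48*x + 64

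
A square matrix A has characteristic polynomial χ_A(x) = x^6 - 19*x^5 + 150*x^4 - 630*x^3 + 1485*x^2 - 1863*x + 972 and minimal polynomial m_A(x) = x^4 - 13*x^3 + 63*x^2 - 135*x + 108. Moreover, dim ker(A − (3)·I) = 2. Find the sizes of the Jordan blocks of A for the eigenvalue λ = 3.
Block sizes for λ = 3: [3, 2]

Step 1 — from the characteristic polynomial, algebraic multiplicity of λ = 3 is 5. From dim ker(A − (3)·I) = 2, there are exactly 2 Jordan blocks for λ = 3.
Step 2 — from the minimal polynomial, the factor (x − 3)^3 tells us the largest block for λ = 3 has size 3.
Step 3 — with total size 5, 2 blocks, and largest block 3, the block sizes (in nonincreasing order) are [3, 2].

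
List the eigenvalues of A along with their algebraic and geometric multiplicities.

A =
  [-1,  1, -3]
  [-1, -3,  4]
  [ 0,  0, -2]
λ = -2: alg = 3, geom = 1

Step 1 — factor the characteristic polynomial to read off the algebraic multiplicities:
  χ_A(x) = (x + 2)^3

Step 2 — compute geometric multiplicities via the rank-nullity identity g(λ) = n − rank(A − λI):
  rank(A − (-2)·I) = 2, so dim ker(A − (-2)·I) = n − 2 = 1

Summary:
  λ = -2: algebraic multiplicity = 3, geometric multiplicity = 1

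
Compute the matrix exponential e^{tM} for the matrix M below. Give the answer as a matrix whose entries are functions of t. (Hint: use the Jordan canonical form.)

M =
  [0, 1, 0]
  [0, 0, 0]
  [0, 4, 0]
e^{tM} =
  [1, t, 0]
  [0, 1, 0]
  [0, 4*t, 1]

Strategy: write M = P · J · P⁻¹ where J is a Jordan canonical form, so e^{tM} = P · e^{tJ} · P⁻¹, and e^{tJ} can be computed block-by-block.

M has Jordan form
J =
  [0, 1, 0]
  [0, 0, 0]
  [0, 0, 0]
(up to reordering of blocks).

Per-block formulas:
  For a 1×1 block at λ = 0: exp(t · [0]) = [e^(0t)].
  For a 2×2 Jordan block J_2(0): exp(t · J_2(0)) = e^(0t)·(I + t·N), where N is the 2×2 nilpotent shift.

After assembling e^{tJ} and conjugating by P, we get:

e^{tM} =
  [1, t, 0]
  [0, 1, 0]
  [0, 4*t, 1]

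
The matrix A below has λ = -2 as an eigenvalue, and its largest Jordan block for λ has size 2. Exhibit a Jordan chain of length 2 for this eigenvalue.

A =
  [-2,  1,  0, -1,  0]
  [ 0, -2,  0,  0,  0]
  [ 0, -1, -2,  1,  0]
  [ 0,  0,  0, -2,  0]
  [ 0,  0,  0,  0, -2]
A Jordan chain for λ = -2 of length 2:
v_1 = (1, 0, -1, 0, 0)ᵀ
v_2 = (0, 1, 0, 0, 0)ᵀ

Let N = A − (-2)·I. We want v_2 with N^2 v_2 = 0 but N^1 v_2 ≠ 0; then v_{j-1} := N · v_j for j = 2, …, 2.

Pick v_2 = (0, 1, 0, 0, 0)ᵀ.
Then v_1 = N · v_2 = (1, 0, -1, 0, 0)ᵀ.

Sanity check: (A − (-2)·I) v_1 = (0, 0, 0, 0, 0)ᵀ = 0. ✓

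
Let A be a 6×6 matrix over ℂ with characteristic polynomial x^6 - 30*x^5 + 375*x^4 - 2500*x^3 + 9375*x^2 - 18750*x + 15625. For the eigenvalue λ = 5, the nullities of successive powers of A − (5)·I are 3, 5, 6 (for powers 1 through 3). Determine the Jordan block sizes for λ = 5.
Block sizes for λ = 5: [3, 2, 1]

From the dimensions of kernels of powers, the number of Jordan blocks of size at least j is d_j − d_{j−1} where d_j = dim ker(N^j) (with d_0 = 0). Computing the differences gives [3, 2, 1].
The number of blocks of size exactly k is (#blocks of size ≥ k) − (#blocks of size ≥ k + 1), so the partition is: 1 block(s) of size 1, 1 block(s) of size 2, 1 block(s) of size 3.
In nonincreasing order the block sizes are [3, 2, 1].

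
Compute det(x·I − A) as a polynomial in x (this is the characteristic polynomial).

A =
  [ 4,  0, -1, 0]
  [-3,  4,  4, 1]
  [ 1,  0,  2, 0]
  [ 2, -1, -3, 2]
x^4 - 12*x^3 + 54*x^2 - 108*x + 81

Expanding det(x·I − A) (e.g. by cofactor expansion or by noting that A is similar to its Jordan form J, which has the same characteristic polynomial as A) gives
  χ_A(x) = x^4 - 12*x^3 + 54*x^2 - 108*x + 81
which factors as (x - 3)^4. The eigenvalues (with algebraic multiplicities) are λ = 3 with multiplicity 4.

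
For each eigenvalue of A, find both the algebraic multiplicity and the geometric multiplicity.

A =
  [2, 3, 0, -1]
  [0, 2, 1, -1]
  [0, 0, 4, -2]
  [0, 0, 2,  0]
λ = 2: alg = 4, geom = 2

Step 1 — factor the characteristic polynomial to read off the algebraic multiplicities:
  χ_A(x) = (x - 2)^4

Step 2 — compute geometric multiplicities via the rank-nullity identity g(λ) = n − rank(A − λI):
  rank(A − (2)·I) = 2, so dim ker(A − (2)·I) = n − 2 = 2

Summary:
  λ = 2: algebraic multiplicity = 4, geometric multiplicity = 2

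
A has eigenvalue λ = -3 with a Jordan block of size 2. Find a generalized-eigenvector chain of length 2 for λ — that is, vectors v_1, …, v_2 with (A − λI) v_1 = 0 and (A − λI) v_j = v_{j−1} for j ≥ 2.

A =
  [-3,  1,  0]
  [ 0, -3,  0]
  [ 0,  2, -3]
A Jordan chain for λ = -3 of length 2:
v_1 = (1, 0, 2)ᵀ
v_2 = (0, 1, 0)ᵀ

Let N = A − (-3)·I. We want v_2 with N^2 v_2 = 0 but N^1 v_2 ≠ 0; then v_{j-1} := N · v_j for j = 2, …, 2.

Pick v_2 = (0, 1, 0)ᵀ.
Then v_1 = N · v_2 = (1, 0, 2)ᵀ.

Sanity check: (A − (-3)·I) v_1 = (0, 0, 0)ᵀ = 0. ✓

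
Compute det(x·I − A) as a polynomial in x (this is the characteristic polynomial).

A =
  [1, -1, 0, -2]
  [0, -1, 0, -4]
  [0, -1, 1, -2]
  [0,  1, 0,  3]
x^4 - 4*x^3 + 6*x^2 - 4*x + 1

Expanding det(x·I − A) (e.g. by cofactor expansion or by noting that A is similar to its Jordan form J, which has the same characteristic polynomial as A) gives
  χ_A(x) = x^4 - 4*x^3 + 6*x^2 - 4*x + 1
which factors as (x - 1)^4. The eigenvalues (with algebraic multiplicities) are λ = 1 with multiplicity 4.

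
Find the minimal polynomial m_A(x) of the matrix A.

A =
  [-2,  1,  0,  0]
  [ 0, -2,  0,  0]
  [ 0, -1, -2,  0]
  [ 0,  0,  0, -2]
x^2 + 4*x + 4

The characteristic polynomial is χ_A(x) = (x + 2)^4, so the eigenvalues are known. The minimal polynomial is
  m_A(x) = Π_λ (x − λ)^{k_λ}
where k_λ is the size of the *largest* Jordan block for λ (equivalently, the smallest k with (A − λI)^k v = 0 for every generalised eigenvector v of λ).

  λ = -2: largest Jordan block has size 2, contributing (x + 2)^2

So m_A(x) = (x + 2)^2 = x^2 + 4*x + 4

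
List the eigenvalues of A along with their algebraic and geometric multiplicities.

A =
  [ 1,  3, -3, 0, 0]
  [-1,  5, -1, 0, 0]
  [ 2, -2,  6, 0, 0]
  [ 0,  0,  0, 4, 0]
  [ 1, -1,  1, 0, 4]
λ = 4: alg = 5, geom = 4

Step 1 — factor the characteristic polynomial to read off the algebraic multiplicities:
  χ_A(x) = (x - 4)^5

Step 2 — compute geometric multiplicities via the rank-nullity identity g(λ) = n − rank(A − λI):
  rank(A − (4)·I) = 1, so dim ker(A − (4)·I) = n − 1 = 4

Summary:
  λ = 4: algebraic multiplicity = 5, geometric multiplicity = 4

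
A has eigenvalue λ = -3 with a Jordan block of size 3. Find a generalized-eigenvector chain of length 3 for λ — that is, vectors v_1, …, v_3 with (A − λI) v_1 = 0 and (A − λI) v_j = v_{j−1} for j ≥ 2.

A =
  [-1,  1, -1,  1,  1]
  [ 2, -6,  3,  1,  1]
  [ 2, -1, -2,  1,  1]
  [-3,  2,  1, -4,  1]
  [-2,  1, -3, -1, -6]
A Jordan chain for λ = -3 of length 3:
v_1 = (-1, -1, -1, 1, 1)ᵀ
v_2 = (2, 2, 2, -3, -2)ᵀ
v_3 = (1, 0, 0, 0, 0)ᵀ

Let N = A − (-3)·I. We want v_3 with N^3 v_3 = 0 but N^2 v_3 ≠ 0; then v_{j-1} := N · v_j for j = 3, …, 2.

Pick v_3 = (1, 0, 0, 0, 0)ᵀ.
Then v_2 = N · v_3 = (2, 2, 2, -3, -2)ᵀ.
Then v_1 = N · v_2 = (-1, -1, -1, 1, 1)ᵀ.

Sanity check: (A − (-3)·I) v_1 = (0, 0, 0, 0, 0)ᵀ = 0. ✓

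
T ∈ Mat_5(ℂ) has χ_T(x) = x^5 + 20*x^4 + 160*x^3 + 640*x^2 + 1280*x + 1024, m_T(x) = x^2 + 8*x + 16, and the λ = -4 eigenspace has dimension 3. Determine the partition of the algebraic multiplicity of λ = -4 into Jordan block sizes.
Block sizes for λ = -4: [2, 2, 1]

Step 1 — from the characteristic polynomial, algebraic multiplicity of λ = -4 is 5. From dim ker(T − (-4)·I) = 3, there are exactly 3 Jordan blocks for λ = -4.
Step 2 — from the minimal polynomial, the factor (x + 4)^2 tells us the largest block for λ = -4 has size 2.
Step 3 — with total size 5, 3 blocks, and largest block 2, the block sizes (in nonincreasing order) are [2, 2, 1].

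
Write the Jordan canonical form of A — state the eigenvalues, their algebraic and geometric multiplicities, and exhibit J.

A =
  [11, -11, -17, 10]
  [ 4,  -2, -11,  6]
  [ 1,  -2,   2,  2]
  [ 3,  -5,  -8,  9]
J_3(5) ⊕ J_1(5)

The characteristic polynomial is
  det(x·I − A) = x^4 - 20*x^3 + 150*x^2 - 500*x + 625 = (x - 5)^4

Eigenvalues and multiplicities (the geometric multiplicity of λ is n − rank(A − λI), which equals the number of Jordan blocks for λ):
  λ = 5: algebraic multiplicity = 4, geometric multiplicity = 2

Determining the block sizes for each eigenvalue:
  λ = 5: with am = 4 and gm = 2, the partition is not yet determined (e.g. several partitions of 4 into 2 parts exist). Let N = A − (5)·I. Computing rank(N^1) = 2, rank(N^2) = 1, rank(N^3) = 0; the number of blocks of size ≥ j is rank(N^{j−1}) − rank(N^j), giving [2, 1, 1]. So we have 1 block(s) of size 3, 1 block(s) of size 1 → block sizes [3, 1]

Assembling the blocks gives a Jordan form
J =
  [5, 1, 0, 0]
  [0, 5, 1, 0]
  [0, 0, 5, 0]
  [0, 0, 0, 5]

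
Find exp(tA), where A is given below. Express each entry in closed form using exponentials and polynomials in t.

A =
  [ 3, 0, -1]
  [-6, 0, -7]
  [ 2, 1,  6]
e^{tA} =
  [-t^2*exp(3*t) + exp(3*t), -t^2*exp(3*t)/2, -3*t^2*exp(3*t)/2 - t*exp(3*t)]
  [2*t^2*exp(3*t) - 6*t*exp(3*t), t^2*exp(3*t) - 3*t*exp(3*t) + exp(3*t), 3*t^2*exp(3*t) - 7*t*exp(3*t)]
  [2*t*exp(3*t), t*exp(3*t), 3*t*exp(3*t) + exp(3*t)]

Strategy: write A = P · J · P⁻¹ where J is a Jordan canonical form, so e^{tA} = P · e^{tJ} · P⁻¹, and e^{tJ} can be computed block-by-block.

A has Jordan form
J =
  [3, 1, 0]
  [0, 3, 1]
  [0, 0, 3]
(up to reordering of blocks).

Per-block formulas:
  For a 3×3 Jordan block J_3(3): exp(t · J_3(3)) = e^(3t)·(I + t·N + (t^2/2)·N^2), where N is the 3×3 nilpotent shift.

After assembling e^{tJ} and conjugating by P, we get:

e^{tA} =
  [-t^2*exp(3*t) + exp(3*t), -t^2*exp(3*t)/2, -3*t^2*exp(3*t)/2 - t*exp(3*t)]
  [2*t^2*exp(3*t) - 6*t*exp(3*t), t^2*exp(3*t) - 3*t*exp(3*t) + exp(3*t), 3*t^2*exp(3*t) - 7*t*exp(3*t)]
  [2*t*exp(3*t), t*exp(3*t), 3*t*exp(3*t) + exp(3*t)]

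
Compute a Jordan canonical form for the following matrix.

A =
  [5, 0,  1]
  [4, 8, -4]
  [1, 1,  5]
J_3(6)

The characteristic polynomial is
  det(x·I − A) = x^3 - 18*x^2 + 108*x - 216 = (x - 6)^3

Eigenvalues and multiplicities (the geometric multiplicity of λ is n − rank(A − λI), which equals the number of Jordan blocks for λ):
  λ = 6: algebraic multiplicity = 3, geometric multiplicity = 1

Determining the block sizes for each eigenvalue:
  λ = 6: one block (gm = 1), so the single block has size am = 3 → block sizes [3]

Assembling the blocks gives a Jordan form
J =
  [6, 1, 0]
  [0, 6, 1]
  [0, 0, 6]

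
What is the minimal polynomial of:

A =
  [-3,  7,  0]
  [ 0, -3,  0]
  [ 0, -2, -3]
x^2 + 6*x + 9

The characteristic polynomial is χ_A(x) = (x + 3)^3, so the eigenvalues are known. The minimal polynomial is
  m_A(x) = Π_λ (x − λ)^{k_λ}
where k_λ is the size of the *largest* Jordan block for λ (equivalently, the smallest k with (A − λI)^k v = 0 for every generalised eigenvector v of λ).

  λ = -3: largest Jordan block has size 2, contributing (x + 3)^2

So m_A(x) = (x + 3)^2 = x^2 + 6*x + 9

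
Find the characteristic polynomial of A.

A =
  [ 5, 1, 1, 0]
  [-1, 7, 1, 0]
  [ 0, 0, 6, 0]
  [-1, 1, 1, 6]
x^4 - 24*x^3 + 216*x^2 - 864*x + 1296

Expanding det(x·I − A) (e.g. by cofactor expansion or by noting that A is similar to its Jordan form J, which has the same characteristic polynomial as A) gives
  χ_A(x) = x^4 - 24*x^3 + 216*x^2 - 864*x + 1296
which factors as (x - 6)^4. The eigenvalues (with algebraic multiplicities) are λ = 6 with multiplicity 4.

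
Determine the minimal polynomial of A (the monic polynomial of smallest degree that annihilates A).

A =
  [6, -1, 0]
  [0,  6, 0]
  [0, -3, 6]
x^2 - 12*x + 36

The characteristic polynomial is χ_A(x) = (x - 6)^3, so the eigenvalues are known. The minimal polynomial is
  m_A(x) = Π_λ (x − λ)^{k_λ}
where k_λ is the size of the *largest* Jordan block for λ (equivalently, the smallest k with (A − λI)^k v = 0 for every generalised eigenvector v of λ).

  λ = 6: largest Jordan block has size 2, contributing (x − 6)^2

So m_A(x) = (x - 6)^2 = x^2 - 12*x + 36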